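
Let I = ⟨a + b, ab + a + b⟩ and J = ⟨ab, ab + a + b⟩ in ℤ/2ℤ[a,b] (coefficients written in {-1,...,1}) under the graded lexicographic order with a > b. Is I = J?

Equality of ideals is decidable: compute both reduced Gröbner bases (unique for the ordering) and check whether they agree.
Buchberger on the first generating set:
f_1 = a + b, LT = a.
f_2 = ab + a + b, LT = ab.

S(f_1,f_2): lcm = ab. S = b² + a + b.
  leading term b²: no divisor's leading term divides it; move b² to the remainder.
  leading term a: subtract (1)·f_1 from a + b → 0
  remainder b² ≠ 0; add g_3 = b² to the basis.

The other S-polynomials (S(f_1,g_3), S(f_2,g_3)) all reduce to 0 modulo the current basis, so we have a Gröbner basis.
Inter-reduce: drop elements whose leading term is divisible by another's, tail-reduce, and make monic.
Reduced Gröbner basis: {b², a + b}.

Buchberger on the second generating set:
h_1 = ab, LT = ab.
h_2 = ab + a + b, LT = ab.

S(h_1,h_2): lcm = ab. S = a + b.
  leading term a: no divisor's leading term divides it; move a to the remainder.
  leading term b: no divisor's leading term divides it; move b to the remainder.
  remainder a + b ≠ 0; add k_3 = a + b to the basis.

S(h_1,k_3): lcm = ab. S = b².
  leading term b²: no divisor's leading term divides it; move b² to the remainder.
  remainder b² ≠ 0; add k_4 = b² to the basis.

The other S-polynomials (S(h_2,k_3), S(h_1,k_4), S(h_2,k_4), S(k_3,k_4)) all reduce to 0 modulo the current basis, so we have a Gröbner basis.
Inter-reduce: drop elements whose leading term is divisible by another's, tail-reduce, and make monic.
Reduced Gröbner basis: {b², a + b}.

The two bases agree; hence the ideals are identical.
The choice of monomial ordering does not affect the verdict — as long as both bases are computed under the same ordering, their equality decides ideal equality.

Yes, the ideals are equal.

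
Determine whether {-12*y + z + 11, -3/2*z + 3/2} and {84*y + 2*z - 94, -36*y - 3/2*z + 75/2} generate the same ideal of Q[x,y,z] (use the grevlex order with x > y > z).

Since reduced Gröbner bases are canonical representatives of ideals under a given ordering, it suffices to compute and compare them.
Buchberger on the first generating set:
f_1 = -12*y + z + 11, LT = y.
f_2 = -3/2*z + 3/2, LT = z.

The S-polynomials (S(f_1,f_2)) all reduce to 0 modulo the current basis, so we have a Gröbner basis.
Inter-reduce: drop elements whose leading term is divisible by another's, tail-reduce, and make monic.
Reduced Gröbner basis: {y - 1, z - 1}.

Buchberger on the second generating set:
h_1 = 84*y + 2*z - 94, LT = y.
h_2 = -36*y - 3/2*z + 75/2, LT = y.

S(h_1,h_2): lcm = y. S = -1/56*z - 13/168.
  reduce S modulo (h_1, h_2):
  remainder -1/56*z - 13/168 ≠ 0; add k_3 = -1/56*z - 13/168 to the basis.

The other S-polynomials (S(h_1,k_3), S(h_2,k_3)) all reduce to 0 modulo the current basis, so we have a Gröbner basis.
Inter-reduce: drop elements whose leading term is divisible by another's, tail-reduce, and make monic.
Reduced Gröbner basis: {y - 11/9, z + 13/3}.

Since the reduced bases disagree, the two ideals are not the same.

No, the ideals differ.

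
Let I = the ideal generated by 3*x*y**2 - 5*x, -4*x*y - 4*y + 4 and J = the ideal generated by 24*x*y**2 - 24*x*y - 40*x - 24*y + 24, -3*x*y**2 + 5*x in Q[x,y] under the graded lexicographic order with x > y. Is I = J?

Yes, the ideals are equal.

For a fixed monomial order, each ideal has a unique reduced Gröbner basis; comparing bases decides equality.
Buchberger on the first generating set:
f_1 = 3*x*y**2 - 5*x, LT = x*y**2.
f_2 = -4*x*y - 4*y + 4, LT = x*y.

S(f_1,f_2): lcm = x*y**2. S = -y**2 - 5/3*x + y.
  leading term y**2: no divisor's leading term divides it; move -y**2 to the remainder.
  leading term x: no divisor's leading term divides it; move -5/3*x to the remainder.
  leading term y: no divisor's leading term divides it; move y to the remainder.
  remainder -y**2 - 5/3*x + y ≠ 0; add g_3 = -y**2 - 5/3*x + y to the basis.

S(f_1,g_3): lcm = x*y**2. S = -5/3*x**2 + x*y - 5/3*x.
  leading term x**2: no divisor's leading term divides it; move -5/3*x**2 to the remainder.
  leading term x*y: subtract (-1/4)·f_2 from x*y - 5/3*x → -5/3*x - y + 1
  leading term x: no divisor's leading term divides it; move -5/3*x to the remainder.
  leading term y: no divisor's leading term divides it; move -y to the remainder.
  leading term 1: no divisor's leading term divides it; move 1 to the remainder.
  remainder -5/3*x**2 - 5/3*x - y + 1 ≠ 0; add g_4 = -5/3*x**2 - 5/3*x - y + 1 to the basis.

S(f_2,g_3): lcm = x*y**2. S = -5/3*x**2 + x*y + y**2 - y.
  leading term x**2: subtract (1)·g_4 from -5/3*x**2 + x*y + y**2 - y → x*y + y**2 + 5/3*x - 1
  leading term x*y: subtract (-1/4)·f_2 from x*y + y**2 + 5/3*x - 1 → y**2 + 5/3*x - y
  leading term y**2: subtract (-1)·g_3 from y**2 + 5/3*x - y → 0
  remainder 0.

S(f_1,g_4): lcm = x**2*y**2. S = -x*y**2 - 3/5*y**3 - 5/3*x**2 + 3/5*y**2.
  leading term x*y**2: subtract (-1/3)·f_1 from -x*y**2 - 3/5*y**3 - 5/3*x**2 + 3/5*y**2 → -3/5*y**3 - 5/3*x**2 + 3/5*y**2 - 5/3*x
  leading term y**3: subtract (3/5*y)·g_3 from -3/5*y**3 - 5/3*x**2 + 3/5*y**2 - 5/3*x → -5/3*x**2 + x*y - 5/3*x
  leading term x**2: subtract (1)·g_4 from -5/3*x**2 + x*y - 5/3*x → x*y + y - 1
  leading term x*y: subtract (-1/4)·f_2 from x*y + y - 1 → 0
  remainder 0.

S(f_2,g_4): lcm = x**2*y. S = -3/5*y**2 - x + 3/5*y.
  leading term y**2: subtract (3/5)·g_3 from -3/5*y**2 - x + 3/5*y → 0
  remainder 0.

S(g_3,g_4): leading monomials are coprime, so the S-polynomial reduces to 0 (Buchberger's first criterion).
Every S-polynomial of the final basis reduces to 0, so we have a Gröbner basis.
Inter-reduce: drop elements whose leading term is divisible by another's, tail-reduce, and make monic.
Reduced Gröbner basis: {x**2 + x + 3/5*y - 3/5, x*y + y - 1, y**2 + 5/3*x - y}.

Buchberger on the second generating set:
h_1 = 24*x*y**2 - 24*x*y - 40*x - 24*y + 24, LT = x*y**2.
h_2 = -3*x*y**2 + 5*x, LT = x*y**2.

S(h_1,h_2): lcm = x*y**2. S = -x*y - y + 1.
  leading term x*y: no divisor's leading term divides it; move -x*y to the remainder.
  leading term y: no divisor's leading term divides it; move -y to the remainder.
  leading term 1: no divisor's leading term divides it; move 1 to the remainder.
  remainder -x*y - y + 1 ≠ 0; add k_3 = -x*y - y + 1 to the basis.

S(h_1,k_3): lcm = x*y**2. S = -x*y - y**2 - 5/3*x + 1.
  leading term x*y: subtract (1)·k_3 from -x*y - y**2 - 5/3*x + 1 → -y**2 - 5/3*x + y
  leading term y**2: no divisor's leading term divides it; move -y**2 to the remainder.
  leading term x: no divisor's leading term divides it; move -5/3*x to the remainder.
  leading term y: no divisor's leading term divides it; move y to the remainder.
  remainder -y**2 - 5/3*x + y ≠ 0; add k_4 = -y**2 - 5/3*x + y to the basis.

S(h_2,k_3): lcm = x*y**2. S = -y**2 - 5/3*x + y.
  leading term y**2: subtract (1)·k_4 from -y**2 - 5/3*x + y → 0
  remainder 0.

S(h_1,k_4): lcm = x*y**2. S = -5/3*x**2 - 5/3*x - y + 1.
  leading term x**2: no divisor's leading term divides it; move -5/3*x**2 to the remainder.
  leading term x: no divisor's leading term divides it; move -5/3*x to the remainder.
  leading term y: no divisor's leading term divides it; move -y to the remainder.
  leading term 1: no divisor's leading term divides it; move 1 to the remainder.
  remainder -5/3*x**2 - 5/3*x - y + 1 ≠ 0; add k_5 = -5/3*x**2 - 5/3*x - y + 1 to the basis.

S(h_2,k_4): lcm = x*y**2. S = -5/3*x**2 + x*y - 5/3*x.
  leading term x**2: subtract (1)·k_5 from -5/3*x**2 + x*y - 5/3*x → x*y + y - 1
  leading term x*y: subtract (-1)·k_3 from x*y + y - 1 → 0
  remainder 0.

S(k_3,k_4): lcm = x*y**2. S = -5/3*x**2 + x*y + y**2 - y.
  leading term x**2: subtract (1)·k_5 from -5/3*x**2 + x*y + y**2 - y → x*y + y**2 + 5/3*x - 1
  leading term x*y: subtract (-1)·k_3 from x*y + y**2 + 5/3*x - 1 → y**2 + 5/3*x - y
  leading term y**2: subtract (-1)·k_4 from y**2 + 5/3*x - y → 0
  remainder 0.

S(h_1,k_5): lcm = x**2*y**2. S = -x**2*y - x*y**2 - 3/5*y**3 - 5/3*x**2 - x*y + 3/5*y**2 + x.
  leading term x**2*y: subtract (x)·k_3 from -x**2*y - x*y**2 - 3/5*y**3 - 5/3*x**2 - x*y + 3/5*y**2 + x → -x*y**2 - 3/5*y**3 - 5/3*x**2 + 3/5*y**2
  leading term x*y**2: subtract (-1/24)·h_1 from -x*y**2 - 3/5*y**3 - 5/3*x**2 + 3/5*y**2 → -3/5*y**3 - 5/3*x**2 - x*y + 3/5*y**2 - 5/3*x - y + 1
  leading term y**3: subtract (3/5*y)·k_4 from -3/5*y**3 - 5/3*x**2 - x*y + 3/5*y**2 - 5/3*x - y + 1 → -5/3*x**2 - 5/3*x - y + 1
  leading term x**2: subtract (1)·k_5 from -5/3*x**2 - 5/3*x - y + 1 → 0
  remainder 0.

S(h_2,k_5): lcm = x**2*y**2. S = -x*y**2 - 3/5*y**3 - 5/3*x**2 + 3/5*y**2.
  leading term x*y**2: subtract (-1/24)·h_1 from -x*y**2 - 3/5*y**3 - 5/3*x**2 + 3/5*y**2 → -3/5*y**3 - 5/3*x**2 - x*y + 3/5*y**2 - 5/3*x - y + 1
  leading term y**3: subtract (3/5*y)·k_4 from -3/5*y**3 - 5/3*x**2 - x*y + 3/5*y**2 - 5/3*x - y + 1 → -5/3*x**2 - 5/3*x - y + 1
  leading term x**2: subtract (1)·k_5 from -5/3*x**2 - 5/3*x - y + 1 → 0
  remainder 0.

S(k_3,k_5): lcm = x**2*y. S = -3/5*y**2 - x + 3/5*y.
  leading term y**2: subtract (3/5)·k_4 from -3/5*y**2 - x + 3/5*y → 0
  remainder 0.

S(k_4,k_5): leading monomials are coprime, so the S-polynomial reduces to 0 (Buchberger's first criterion).
Every S-polynomial of the final basis reduces to 0, so we have a Gröbner basis.
Inter-reduce: drop elements whose leading term is divisible by another's, tail-reduce, and make monic.
Reduced Gröbner basis: {x**2 + x + 3/5*y - 3/5, x*y + y - 1, y**2 + 5/3*x - y}.

The two bases agree; hence the ideals are identical.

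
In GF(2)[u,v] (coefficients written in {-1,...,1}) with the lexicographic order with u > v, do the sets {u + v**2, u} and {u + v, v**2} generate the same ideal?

No, the ideals differ.

Equality of ideals is decidable: compute both reduced Gröbner bases (unique for the ordering) and check whether they agree.
Buchberger on the first generating set:
f_1 = u + v**2, LT = u.
f_2 = u, LT = u.

S(f_1,f_2): lcm = u. S = v**2.
  leading term v**2: no divisor's leading term divides it; move v**2 to the remainder.
  remainder v**2 ≠ 0; add g_3 = v**2 to the basis.

The other S-polynomials (S(f_1,g_3), S(f_2,g_3)) all reduce to 0 modulo the current basis, so we have a Gröbner basis.
Inter-reduce: drop elements whose leading term is divisible by another's, tail-reduce, and make monic.
Reduced Gröbner basis: {u, v**2}.

Buchberger on the second generating set:
h_1 = u + v, LT = u.
h_2 = v**2, LT = v**2.

The S-polynomials (S(h_1,h_2)) all reduce to 0 modulo the current basis, so we have a Gröbner basis.
Inter-reduce: drop elements whose leading term is divisible by another's, tail-reduce, and make monic.
Reduced Gröbner basis: {u + v, v**2}.

Since the reduced bases disagree, the two ideals are not the same.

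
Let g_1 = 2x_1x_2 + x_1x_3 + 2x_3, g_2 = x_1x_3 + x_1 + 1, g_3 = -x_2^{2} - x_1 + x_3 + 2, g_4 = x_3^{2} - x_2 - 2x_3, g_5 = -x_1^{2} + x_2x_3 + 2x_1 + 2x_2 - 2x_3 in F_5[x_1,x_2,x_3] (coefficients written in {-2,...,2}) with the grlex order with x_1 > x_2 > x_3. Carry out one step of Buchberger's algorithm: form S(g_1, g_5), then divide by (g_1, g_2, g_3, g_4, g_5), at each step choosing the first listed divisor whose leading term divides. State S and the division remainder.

lcm(LM(g_1), LM(g_5)) = x_1^{2}x_2.
S = (lcm/LT(g_1))·g_1 − (lcm/LT(g_5))·g_5 = -2x_1^{2}x_3 + x_2^{2}x_3 + 2x_1x_2 + x_1x_3 + 2x_2^{2} - 2x_2x_3.
Reduce S modulo (g_1, g_2, g_3, g_4, g_5) in that order:
  leading term x_1^{2}x_3: subtract (-2x_1)·g_2 from -2x_1^{2}x_3 + x_2^{2}x_3 + 2x_1x_2 + x_1x_3 + 2x_2^{2} - 2x_2x_3 → x_2^{2}x_3 + 2x_1^{2} + 2x_1x_2 + x_1x_3 + 2x_2^{2} - 2x_2x_3 + 2x_1
  leading term x_2^{2}x_3: subtract (-x_3)·g_3 from x_2^{2}x_3 + 2x_1^{2} + 2x_1x_2 + x_1x_3 + 2x_2^{2} - 2x_2x_3 + 2x_1 → 2x_1^{2} + 2x_1x_2 + 2x_2^{2} - 2x_2x_3 + x_3^{2} + 2x_1 + 2x_3
  leading term x_1^{2}: subtract (-2)·g_5 from 2x_1^{2} + 2x_1x_2 + 2x_2^{2} - 2x_2x_3 + x_3^{2} + 2x_1 + 2x_3 → 2x_1x_2 + 2x_2^{2} + x_3^{2} + x_1 - x_2 - 2x_3
  leading term x_1x_2: subtract (1)·g_1 from 2x_1x_2 + 2x_2^{2} + x_3^{2} + x_1 - x_2 - 2x_3 → -x_1x_3 + 2x_2^{2} + x_3^{2} + x_1 - x_2 + x_3
  leading term x_1x_3: subtract (-1)·g_2 from -x_1x_3 + 2x_2^{2} + x_3^{2} + x_1 - x_2 + x_3 → 2x_2^{2} + x_3^{2} + 2x_1 - x_2 + x_3 + 1
  leading term x_2^{2}: subtract (-2)·g_3 from 2x_2^{2} + x_3^{2} + 2x_1 - x_2 + x_3 + 1 → x_3^{2} - x_2 - 2x_3
  leading term x_3^{2}: subtract (1)·g_4 from x_3^{2} - x_2 - 2x_3 → 0
The remainder is 0, so this S-polynomial contributes no new basis element.

S(g_1, g_5) = -2x_1^{2}x_3 + x_2^{2}x_3 + 2x_1x_2 + x_1x_3 + 2x_2^{2} - 2x_2x_3; remainder on division = 0.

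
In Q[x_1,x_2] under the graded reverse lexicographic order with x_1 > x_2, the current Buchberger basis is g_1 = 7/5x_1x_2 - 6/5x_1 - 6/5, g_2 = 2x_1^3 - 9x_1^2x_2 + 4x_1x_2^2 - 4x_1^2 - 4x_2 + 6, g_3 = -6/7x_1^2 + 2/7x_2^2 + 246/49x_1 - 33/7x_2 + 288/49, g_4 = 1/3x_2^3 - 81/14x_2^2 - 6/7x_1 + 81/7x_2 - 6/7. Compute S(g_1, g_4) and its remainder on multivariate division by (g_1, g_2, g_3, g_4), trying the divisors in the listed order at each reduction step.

lcm(LM(g_1), LM(g_4)) = x_1x_2^3.
S = (lcm/LT(g_1))·g_1 − (lcm/LT(g_4))·g_4 = 33/2x_1x_2^2 + 18/7x_1^2 - 243/7x_1x_2 - 6/7x_2^2 + 18/7x_1.
Reduce S modulo (g_1, g_2, g_3, g_4) in that order:
  leading term x_1x_2^2: subtract (165/14x_2)·g_1 from 33/2x_1x_2^2 + 18/7x_1^2 - 243/7x_1x_2 - 6/7x_2^2 + 18/7x_1 → 18/7x_1^2 - 144/7x_1x_2 - 6/7x_2^2 + 18/7x_1 + 99/7x_2
  leading term x_1^2: subtract (-3)·g_3 from 18/7x_1^2 - 144/7x_1x_2 - 6/7x_2^2 + 18/7x_1 + 99/7x_2 → -144/7x_1x_2 + 864/49x_1 + 864/49
  leading term x_1x_2: subtract (-720/49)·g_1 from -144/7x_1x_2 + 864/49x_1 + 864/49 → 0
The remainder is 0, so this S-polynomial contributes no new basis element.

S(g_1, g_4) = 33/2x_1x_2^2 + 18/7x_1^2 - 243/7x_1x_2 - 6/7x_2^2 + 18/7x_1; remainder on division = 0.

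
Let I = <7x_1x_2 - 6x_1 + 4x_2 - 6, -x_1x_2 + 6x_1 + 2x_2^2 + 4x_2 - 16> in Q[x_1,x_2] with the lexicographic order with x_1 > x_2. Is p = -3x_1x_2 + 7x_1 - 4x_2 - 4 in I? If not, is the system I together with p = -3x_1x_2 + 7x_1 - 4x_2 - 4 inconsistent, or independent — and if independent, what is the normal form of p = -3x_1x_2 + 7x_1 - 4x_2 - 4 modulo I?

First compute the reduced Gröbner basis of I by Buchberger's algorithm.
f_1 = 7x_1x_2 - 6x_1 + 4x_2 - 6, LT = x_1x_2.
f_2 = -x_1x_2 + 6x_1 + 2x_2^2 + 4x_2 - 16, LT = x_1x_2.

S(f_1,f_2): lcm = x_1x_2. S = 36/7x_1 + 2x_2^2 + 32/7x_2 - 118/7.
  leading term x_1: no divisor's leading term divides it; move 36/7x_1 to the remainder.
  leading term x_2^2: no divisor's leading term divides it; move 2x_2^2 to the remainder.
  leading term x_2: no divisor's leading term divides it; move 32/7x_2 to the remainder.
  leading term 1: no divisor's leading term divides it; move -118/7 to the remainder.
  remainder 36/7x_1 + 2x_2^2 + 32/7x_2 - 118/7 ≠ 0; add h_3 = 36/7x_1 + 2x_2^2 + 32/7x_2 - 118/7 to the basis.

S(f_1,h_3): lcm = x_1x_2. S = -6/7x_1 - 7/18x_2^3 - 8/9x_2^2 + 485/126x_2 - 6/7.
  leading term x_1: subtract (-1/6)·h_3 from -6/7x_1 - 7/18x_2^3 - 8/9x_2^2 + 485/126x_2 - 6/7 → -7/18x_2^3 - 5/9x_2^2 + 83/18x_2 - 11/3
  leading term x_2^3: no divisor's leading term divides it; move -7/18x_2^3 to the remainder.
  leading term x_2^2: no divisor's leading term divides it; move -5/9x_2^2 to the remainder.
  leading term x_2: no divisor's leading term divides it; move 83/18x_2 to the remainder.
  leading term 1: no divisor's leading term divides it; move -11/3 to the remainder.
  remainder -7/18x_2^3 - 5/9x_2^2 + 83/18x_2 - 11/3 ≠ 0; add h_4 = -7/18x_2^3 - 5/9x_2^2 + 83/18x_2 - 11/3 to the basis.

S(f_2,h_3): lcm = x_1x_2. S = -6x_1 - 7/18x_2^3 - 26/9x_2^2 - 13/18x_2 + 16.
  leading term x_1: subtract (-7/6)·h_3 from -6x_1 - 7/18x_2^3 - 26/9x_2^2 - 13/18x_2 + 16 → -7/18x_2^3 - 5/9x_2^2 + 83/18x_2 - 11/3
  leading term x_2^3: subtract (1)·h_4 from -7/18x_2^3 - 5/9x_2^2 + 83/18x_2 - 11/3 → 0
  remainder 0.

S(f_1,h_4): lcm = x_1x_2^3. S = -16/7x_1x_2^2 + 83/7x_1x_2 - 66/7x_1 + 4/7x_2^3 - 6/7x_2^2.
  leading term x_1x_2^2: subtract (-16/49x_2)·f_1 from -16/7x_1x_2^2 + 83/7x_1x_2 - 66/7x_1 + 4/7x_2^3 - 6/7x_2^2 → 485/49x_1x_2 - 66/7x_1 + 4/7x_2^3 + 22/49x_2^2 - 96/49x_2
  leading term x_1x_2: subtract (485/343)·f_1 from 485/49x_1x_2 - 66/7x_1 + 4/7x_2^3 + 22/49x_2^2 - 96/49x_2 → -324/343x_1 + 4/7x_2^3 + 22/49x_2^2 - 2612/343x_2 + 2910/343
  leading term x_1: subtract (-9/49)·h_3 from -324/343x_1 + 4/7x_2^3 + 22/49x_2^2 - 2612/343x_2 + 2910/343 → 4/7x_2^3 + 40/49x_2^2 - 332/49x_2 + 264/49
  leading term x_2^3: subtract (-72/49)·h_4 from 4/7x_2^3 + 40/49x_2^2 - 332/49x_2 + 264/49 → 0
  remainder 0.

S(f_2,h_4): lcm = x_1x_2^3. S = -52/7x_1x_2^2 + 83/7x_1x_2 - 66/7x_1 - 2x_2^4 - 4x_2^3 + 16x_2^2.
  leading term x_1x_2^2: subtract (-52/49x_2)·f_1 from -52/7x_1x_2^2 + 83/7x_1x_2 - 66/7x_1 - 2x_2^4 - 4x_2^3 + 16x_2^2 → 269/49x_1x_2 - 66/7x_1 - 2x_2^4 - 4x_2^3 + 992/49x_2^2 - 312/49x_2
  leading term x_1x_2: subtract (269/343)·f_1 from 269/49x_1x_2 - 66/7x_1 - 2x_2^4 - 4x_2^3 + 992/49x_2^2 - 312/49x_2 → -1620/343x_1 - 2x_2^4 - 4x_2^3 + 992/49x_2^2 - 3260/343x_2 + 1614/343
  leading term x_1: subtract (-45/49)·h_3 from -1620/343x_1 - 2x_2^4 - 4x_2^3 + 992/49x_2^2 - 3260/343x_2 + 1614/343 → -2x_2^4 - 4x_2^3 + 1082/49x_2^2 - 260/49x_2 - 528/49
  leading term x_2^4: subtract (36/7x_2)·h_4 from -2x_2^4 - 4x_2^3 + 1082/49x_2^2 - 260/49x_2 - 528/49 → -8/7x_2^3 - 80/49x_2^2 + 664/49x_2 - 528/49
  leading term x_2^3: subtract (144/49)·h_4 from -8/7x_2^3 - 80/49x_2^2 + 664/49x_2 - 528/49 → 0
  remainder 0.

S(h_3,h_4): leading monomials are coprime, so the S-polynomial reduces to 0 (Buchberger's first criterion).
Every S-polynomial of the final basis reduces to 0, so we have a Gröbner basis.
Inter-reduce: drop elements whose leading term is divisible by another's, tail-reduce, and make monic.
Reduced Gröbner basis: {x_1 + 7/18x_2^2 + 8/9x_2 - 59/18, x_2^3 + 10/7x_2^2 - 83/7x_2 + 66/7}.
Label its elements g_1 = x_1 + 7/18x_2^2 + 8/9x_2 - 59/18, g_2 = x_2^3 + 10/7x_2^2 - 83/7x_2 + 66/7.

Reduce p = -3x_1x_2 + 7x_1 - 4x_2 - 4 modulo G:
  leading term x_1x_2: subtract (-3x_2)·g_1 from -3x_1x_2 + 7x_1 - 4x_2 - 4 → 7x_1 + 7/6x_2^3 + 8/3x_2^2 - 83/6x_2 - 4
  leading term x_1: subtract (7)·g_1 from 7x_1 + 7/6x_2^3 + 8/3x_2^2 - 83/6x_2 - 4 → 7/6x_2^3 - 1/18x_2^2 - 361/18x_2 + 341/18
  leading term x_2^3: subtract (7/6)·g_2 from 7/6x_2^3 - 1/18x_2^2 - 361/18x_2 + 341/18 → -31/18x_2^2 - 56/9x_2 + 143/18
  leading term x_2^2: no divisor's leading term divides it; move -31/18x_2^2 to the remainder.
  leading term x_2: no divisor's leading term divides it; move -56/9x_2 to the remainder.
  leading term 1: no divisor's leading term divides it; move 143/18 to the remainder.
  normal form = -31/18x_2^2 - 56/9x_2 + 143/18.
The normal form is nonzero, so p ∉ I. Since p minus its normal form lies in I, I + (p) = I + (r) where r = -31/18x_2^2 - 56/9x_2 + 143/18; decide whether this ideal is the whole ring.
Run Buchberger on G together with r (pairs among the g_i already reduce to 0 since G is a Gröbner basis):
g_1 = x_1 + 7/18x_2^2 + 8/9x_2 - 59/18, LT = x_1.
g_2 = x_2^3 + 10/7x_2^2 - 83/7x_2 + 66/7, LT = x_2^3.
r = -31/18x_2^2 - 56/9x_2 + 143/18, LT = x_2^2.

S(g_1,g_2): leading monomials are coprime, so the S-polynomial reduces to 0 (Buchberger's first criterion).
S(g_1,r): leading monomials are coprime, so the S-polynomial reduces to 0 (Buchberger's first criterion).
S(g_2,r): lcm = x_2^3. S = -474/217x_2^2 - 1572/217x_2 + 66/7.
  leading term x_2^2: subtract (8532/6727)·r from -474/217x_2^2 - 1572/217x_2 + 66/7 → 4356/6727x_2 - 4356/6727
  leading term x_2: no divisor's leading term divides it; move 4356/6727x_2 to the remainder.
  leading term 1: no divisor's leading term divides it; move -4356/6727 to the remainder.
  remainder 4356/6727x_2 - 4356/6727 ≠ 0; add m_4 = 4356/6727x_2 - 4356/6727 to the basis.

S(g_1,m_4): leading monomials are coprime, so the S-polynomial reduces to 0 (Buchberger's first criterion).
S(g_2,m_4): lcm = x_2^3. S = 17/7x_2^2 - 83/7x_2 + 66/7.
  leading term x_2^2: subtract (-306/217)·r from 17/7x_2^2 - 83/7x_2 + 66/7 → -4477/217x_2 + 4477/217
  leading term x_2: subtract (-1147/36)·m_4 from -4477/217x_2 + 4477/217 → 0
  remainder 0.

S(r,m_4): lcm = x_2^2. S = 143/31x_2 - 143/31.
  leading term x_2: subtract (2821/396)·m_4 from 143/31x_2 - 143/31 → 0
  remainder 0.

Every S-polynomial of the final basis reduces to 0, so we have a Gröbner basis.
Inter-reduce: drop elements whose leading term is divisible by another's, tail-reduce, and make monic.
Reduced Gröbner basis: {x_1 - 2, x_2 - 1}.
The reduced Gröbner basis of I + (p) is {x_1 - 2, x_2 - 1} ≠ {1}, a proper ideal, so the enlarged system stays consistent: p is independent of I, with normal form -31/18x_2^2 - 56/9x_2 + 143/18.

-3x_1x_2 + 7x_1 - 4x_2 - 4 is independent of I; its normal form modulo I is -31/18x_2^2 - 56/9x_2 + 143/18.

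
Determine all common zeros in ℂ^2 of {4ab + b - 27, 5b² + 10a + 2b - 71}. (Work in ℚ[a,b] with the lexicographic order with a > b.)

{(2, 3), (23/10 + 3*sqrt(739)/20, -17/10 + sqrt(739)/10), (23/10 - 3*sqrt(739)/20, -sqrt(739)/10 - 17/10)}

Compute a lex Gröbner basis by Buchberger's algorithm.
f_1 = 4ab + b - 27, LT = ab.
f_2 = 10a + 5b² + 2b - 71, LT = a.

S(f_1,f_2): lcm = ab. S = -½b³ - ⅕b² + 147/20b - 27/4.
  leading term b³: no divisor's leading term divides it; move -½b³ to the remainder.
  leading term b²: no divisor's leading term divides it; move -⅕b² to the remainder.
  leading term b: no divisor's leading term divides it; move 147/20b to the remainder.
  leading term 1: no divisor's leading term divides it; move -27/4 to the remainder.
  remainder -½b³ - ⅕b² + 147/20b - 27/4 ≠ 0; add h_3 = -½b³ - ⅕b² + 147/20b - 27/4 to the basis.

The other S-polynomials (S(f_1,h_3), S(f_2,h_3)) all reduce to 0 modulo the current basis, so we have a Gröbner basis.
Inter-reduce: drop elements whose leading term is divisible by another's, tail-reduce, and make monic.
Reduced Gröbner basis: {a + ½b² + ⅕b - 71/10, b³ + ⅖b² - 147/10b + 27/2}.

Since the basis is lex-ordered, b³ + ⅖b² - 147/10b + 27/2 is univariate in b. Its roots are {3, -17/10 + sqrt(739)/10, -sqrt(739)/10 - 17/10}. Back-substituting each root into the other basis elements fixes the other coordinates.
  b = 3: the earlier basis element becomes a - 2 = 0, giving a = 2 — point (2, 3).
  b = -17/10 + sqrt(739)/10: the earlier basis element becomes a - 3*sqrt(739)/20 - 23/10 = 0, giving a = 23/10 + 3*sqrt(739)/20 — point (23/10 + 3*sqrt(739)/20, -17/10 + sqrt(739)/10).
  b = -sqrt(739)/10 - 17/10: the earlier basis element becomes a - 23/10 + 3*sqrt(739)/20 = 0, giving a = 23/10 - 3*sqrt(739)/20 — point (23/10 - 3*sqrt(739)/20, -sqrt(739)/10 - 17/10).
Check: every point annihilates each of the original generators.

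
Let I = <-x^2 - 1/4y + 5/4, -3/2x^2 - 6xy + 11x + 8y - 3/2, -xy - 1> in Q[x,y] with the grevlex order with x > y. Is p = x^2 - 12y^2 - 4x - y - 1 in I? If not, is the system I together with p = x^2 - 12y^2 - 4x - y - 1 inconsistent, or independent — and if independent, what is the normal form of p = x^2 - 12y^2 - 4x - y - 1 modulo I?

First compute the reduced Gröbner basis of I by Buchberger's algorithm.
f_1 = -x^2 - 1/4y + 5/4, LT = x^2.
f_2 = -3/2x^2 - 6xy + 11x + 8y - 3/2, LT = x^2.
f_3 = -xy - 1, LT = xy.

S(f_1,f_2): lcm = x^2. S = -4xy + 22/3x + 67/12y - 9/4.
  leading term xy: subtract (4)·f_3 from -4xy + 22/3x + 67/12y - 9/4 → 22/3x + 67/12y + 7/4
  leading term x: no divisor's leading term divides it; move 22/3x to the remainder.
  leading term y: no divisor's leading term divides it; move 67/12y to the remainder.
  leading term 1: no divisor's leading term divides it; move 7/4 to the remainder.
  remainder 22/3x + 67/12y + 7/4 ≠ 0; add h_4 = 22/3x + 67/12y + 7/4 to the basis.

S(f_1,f_3): lcm = x^2y. S = 1/4y^2 - x - 5/4y.
  leading term y^2: no divisor's leading term divides it; move 1/4y^2 to the remainder.
  leading term x: subtract (-3/22)·h_4 from -x - 5/4y → -43/88y + 21/88
  leading term y: no divisor's leading term divides it; move -43/88y to the remainder.
  leading term 1: no divisor's leading term divides it; move 21/88 to the remainder.
  remainder 1/4y^2 - 43/88y + 21/88 ≠ 0; add h_5 = 1/4y^2 - 43/88y + 21/88 to the basis.

S(f_2,f_3): lcm = x^2y. S = 4xy^2 - 22/3xy - 16/3y^2 - x + y.
  leading term xy^2: subtract (-4y)·f_3 from 4xy^2 - 22/3xy - 16/3y^2 - x + y → -22/3xy - 16/3y^2 - x - 3y
  leading term xy: subtract (22/3)·f_3 from -22/3xy - 16/3y^2 - x - 3y → -16/3y^2 - x - 3y + 22/3
  leading term y^2: subtract (-64/3)·h_5 from -16/3y^2 - x - 3y + 22/3 → -x - 443/33y + 410/33
  leading term x: subtract (-3/22)·h_4 from -x - 443/33y + 410/33 → -3343/264y + 3343/264
  leading term y: no divisor's leading term divides it; move -3343/264y to the remainder.
  leading term 1: no divisor's leading term divides it; move 3343/264 to the remainder.
  remainder -3343/264y + 3343/264 ≠ 0; add h_6 = -3343/264y + 3343/264 to the basis.

S(f_1,h_4): lcm = x^2. S = -67/88xy - 21/88x + 1/4y - 5/4.
  leading term xy: subtract (67/88)·f_3 from -67/88xy - 21/88x + 1/4y - 5/4 → -21/88x + 1/4y - 43/88
  leading term x: subtract (-63/1936)·h_4 from -21/88x + 1/4y - 43/88 → 3343/7744y - 3343/7744
  leading term y: subtract (-3/88)·h_6 from 3343/7744y - 3343/7744 → 0
  remainder 0.

S(f_2,h_4): lcm = x^2. S = 285/88xy - 1999/264x - 16/3y + 1.
  leading term xy: subtract (-285/88)·f_3 from 285/88xy - 1999/264x - 16/3y + 1 → -1999/264x - 16/3y - 197/88
  leading term x: subtract (-1999/1936)·h_4 from -1999/264x - 16/3y - 197/88 → 3343/7744y - 3343/7744
  leading term y: subtract (-3/88)·h_6 from 3343/7744y - 3343/7744 → 0
  remainder 0.

S(f_3,h_4): lcm = xy. S = -67/88y^2 - 21/88y + 1.
  leading term y^2: subtract (-67/22)·h_5 from -67/88y^2 - 21/88y + 1 → -3343/1936y + 3343/1936
  leading term y: subtract (3/22)·h_6 from -3343/1936y + 3343/1936 → 0
  remainder 0.

S(f_1,h_5): leading monomials are coprime, so the S-polynomial reduces to 0 (Buchberger's first criterion).
S(f_2,h_5): leading monomials are coprime, so the S-polynomial reduces to 0 (Buchberger's first criterion).
S(f_3,h_5): lcm = xy^2. S = 43/22xy - 21/22x + y.
  leading term xy: subtract (-43/22)·f_3 from 43/22xy - 21/22x + y → -21/22x + y - 43/22
  leading term x: subtract (-63/484)·h_4 from -21/22x + y - 43/22 → 3343/1936y - 3343/1936
  leading term y: subtract (-3/22)·h_6 from 3343/1936y - 3343/1936 → 0
  remainder 0.

S(h_4,h_5): leading monomials are coprime, so the S-polynomial reduces to 0 (Buchberger's first criterion).
S(f_1,h_6): leading monomials are coprime, so the S-polynomial reduces to 0 (Buchberger's first criterion).
S(f_2,h_6): leading monomials are coprime, so the S-polynomial reduces to 0 (Buchberger's first criterion).
S(f_3,h_6): lcm = xy. S = x + 1.
  leading term x: subtract (3/22)·h_4 from x + 1 → -67/88y + 67/88
  leading term y: subtract (201/3343)·h_6 from -67/88y + 67/88 → 0
  remainder 0.

S(h_4,h_6): leading monomials are coprime, so the S-polynomial reduces to 0 (Buchberger's first criterion).
S(h_5,h_6): lcm = y^2. S = -21/22y + 21/22.
  leading term y: subtract (252/3343)·h_6 from -21/22y + 21/22 → 0
  remainder 0.

Every S-polynomial of the final basis reduces to 0, so we have a Gröbner basis.
Inter-reduce: drop elements whose leading term is divisible by another's, tail-reduce, and make monic.
Reduced Gröbner basis: {x + 1, y - 1}.
Label its elements g_1 = x + 1, g_2 = y - 1.

Reduce p = x^2 - 12y^2 - 4x - y - 1 modulo G:
  leading term x^2: subtract (x)·g_1 from x^2 - 12y^2 - 4x - y - 1 → -12y^2 - 5x - y - 1
  leading term y^2: subtract (-12y)·g_2 from -12y^2 - 5x - y - 1 → -5x - 13y - 1
  leading term x: subtract (-5)·g_1 from -5x - 13y - 1 → -13y + 4
  leading term y: subtract (-13)·g_2 from -13y + 4 → -9
  leading term 1: no divisor's leading term divides it; move -9 to the remainder.
  normal form = -9.
The normal form is nonzero, so p ∉ I. Since p minus its normal form lies in I, I + (p) = I + (r) where r = -9; decide whether this ideal is the whole ring.
Here r = -9 is a nonzero constant, hence a unit: 1 ∈ I + (p), the Gröbner basis of I + (p) is {1}, and the enlarged system has no common solution — adjoining p is inconsistent.

Adjoining x^2 - 12y^2 - 4x - y - 1 makes the ideal the whole ring: the system is inconsistent.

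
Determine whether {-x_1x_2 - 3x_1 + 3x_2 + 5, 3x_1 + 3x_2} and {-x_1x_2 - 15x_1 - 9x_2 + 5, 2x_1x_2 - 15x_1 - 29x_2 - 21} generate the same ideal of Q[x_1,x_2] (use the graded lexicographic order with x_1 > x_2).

Two ideals are equal iff their reduced Gröbner bases coincide (the reduced basis is unique for a fixed ordering).
Buchberger on the first generating set:
f_1 = -x_1x_2 - 3x_1 + 3x_2 + 5, LT = x_1x_2.
f_2 = 3x_1 + 3x_2, LT = x_1.

S(f_1,f_2): lcm = x_1x_2. S = -x_2^2 + 3x_1 - 3x_2 - 5.
  leading term x_2^2: no divisor's leading term divides it; move -x_2^2 to the remainder.
  leading term x_1: subtract (1)·f_2 from 3x_1 - 3x_2 - 5 → -6x_2 - 5
  leading term x_2: no divisor's leading term divides it; move -6x_2 to the remainder.
  leading term 1: no divisor's leading term divides it; move -5 to the remainder.
  remainder -x_2^2 - 6x_2 - 5 ≠ 0; add g_3 = -x_2^2 - 6x_2 - 5 to the basis.

The other S-polynomials (S(f_1,g_3), S(f_2,g_3)) all reduce to 0 modulo the current basis, so we have a Gröbner basis.
Inter-reduce: drop elements whose leading term is divisible by another's, tail-reduce, and make monic.
Reduced Gröbner basis: {x_2^2 + 6x_2 + 5, x_1 + x_2}.

Buchberger on the second generating set:
h_1 = -x_1x_2 - 15x_1 - 9x_2 + 5, LT = x_1x_2.
h_2 = 2x_1x_2 - 15x_1 - 29x_2 - 21, LT = x_1x_2.

S(h_1,h_2): lcm = x_1x_2. S = 45/2x_1 + 47/2x_2 + 11/2.
  leading term x_1: no divisor's leading term divides it; move 45/2x_1 to the remainder.
  leading term x_2: no divisor's leading term divides it; move 47/2x_2 to the remainder.
  leading term 1: no divisor's leading term divides it; move 11/2 to the remainder.
  remainder 45/2x_1 + 47/2x_2 + 11/2 ≠ 0; add k_3 = 45/2x_1 + 47/2x_2 + 11/2 to the basis.

S(h_1,k_3): lcm = x_1x_2. S = -47/45x_2^2 + 15x_1 + 394/45x_2 - 5.
  leading term x_2^2: no divisor's leading term divides it; move -47/45x_2^2 to the remainder.
  leading term x_1: subtract (2/3)·k_3 from 15x_1 + 394/45x_2 - 5 → -311/45x_2 - 26/3
  leading term x_2: no divisor's leading term divides it; move -311/45x_2 to the remainder.
  leading term 1: no divisor's leading term divides it; move -26/3 to the remainder.
  remainder -47/45x_2^2 - 311/45x_2 - 26/3 ≠ 0; add k_4 = -47/45x_2^2 - 311/45x_2 - 26/3 to the basis.

The other S-polynomials (S(h_2,k_3), S(h_1,k_4), S(h_2,k_4), S(k_3,k_4)) all reduce to 0 modulo the current basis, so we have a Gröbner basis.
Inter-reduce: drop elements whose leading term is divisible by another's, tail-reduce, and make monic.
Reduced Gröbner basis: {x_2^2 + 311/47x_2 + 390/47, x_1 + 47/45x_2 + 11/45}.

Since the reduced bases disagree, the two ideals are not the same.

No, the ideals differ.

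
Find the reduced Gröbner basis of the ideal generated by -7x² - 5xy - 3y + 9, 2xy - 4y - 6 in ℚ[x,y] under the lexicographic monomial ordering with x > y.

G = {x + 13/21y² + 34/21y + 2, y³ + 34/13y² + 84/13y + 63/13}

f_1 = -7x² - 5xy - 3y + 9, LT = x².
f_2 = 2xy - 4y - 6, LT = xy.

S(f_1,f_2): lcm = x²y. S = 5/7xy² + 2xy + 3x + 3/7y² - 9/7y.
  leading term xy²: subtract (5/14y)·f_2 from 5/7xy² + 2xy + 3x + 3/7y² - 9/7y → 2xy + 3x + 13/7y² + 6/7y
  leading term xy: subtract (1)·f_2 from 2xy + 3x + 13/7y² + 6/7y → 3x + 13/7y² + 34/7y + 6
  leading term x: no divisor's leading term divides it; move 3x to the remainder.
  leading term y²: no divisor's leading term divides it; move 13/7y² to the remainder.
  leading term y: no divisor's leading term divides it; move 34/7y to the remainder.
  leading term 1: no divisor's leading term divides it; move 6 to the remainder.
  remainder 3x + 13/7y² + 34/7y + 6 ≠ 0; add g_3 = 3x + 13/7y² + 34/7y + 6 to the basis.

S(f_2,g_3): lcm = xy. S = -13/21y³ - 34/21y² - 4y - 3.
  leading term y³: no divisor's leading term divides it; move -13/21y³ to the remainder.
  leading term y²: no divisor's leading term divides it; move -34/21y² to the remainder.
  leading term y: no divisor's leading term divides it; move -4y to the remainder.
  leading term 1: no divisor's leading term divides it; move -3 to the remainder.
  remainder -13/21y³ - 34/21y² - 4y - 3 ≠ 0; add g_4 = -13/21y³ - 34/21y² - 4y - 3 to the basis.

The other S-polynomials (S(f_1,g_3), S(f_1,g_4), S(f_2,g_4), S(g_3,g_4)) all reduce to 0 modulo the current basis, so we have a Gröbner basis.
Inter-reduce: drop elements whose leading term is divisible by another's, tail-reduce, and make monic.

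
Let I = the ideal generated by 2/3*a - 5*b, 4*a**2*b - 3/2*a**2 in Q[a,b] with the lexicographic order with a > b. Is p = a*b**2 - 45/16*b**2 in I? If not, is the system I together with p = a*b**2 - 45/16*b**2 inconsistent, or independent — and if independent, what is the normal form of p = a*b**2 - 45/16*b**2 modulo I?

First compute the reduced Gröbner basis of I by Buchberger's algorithm.
f_1 = 2/3*a - 5*b, LT = a.
f_2 = 4*a**2*b - 3/2*a**2, LT = a**2*b.

S(f_1,f_2): lcm = a**2*b. S = 3/8*a**2 - 15/2*a*b**2.
  reduce S modulo (f_1, f_2):
  remainder -225/4*b**3 + 675/32*b**2 ≠ 0; add h_3 = -225/4*b**3 + 675/32*b**2 to the basis.

The other S-polynomials (S(f_1,h_3), S(f_2,h_3)) all reduce to 0 modulo the current basis, so we have a Gröbner basis.
Inter-reduce: drop elements whose leading term is divisible by another's, tail-reduce, and make monic.
Reduced Gröbner basis: {a - 15/2*b, b**3 - 3/8*b**2}.
Label its elements g_1 = a - 15/2*b, g_2 = b**3 - 3/8*b**2.

Reduce p = a*b**2 - 45/16*b**2 modulo G:
  leading term a*b**2: subtract (b**2)·g_1 from a*b**2 - 45/16*b**2 → 15/2*b**3 - 45/16*b**2
  leading term b**3: subtract (15/2)·g_2 from 15/2*b**3 - 45/16*b**2 → 0
  normal form = 0.
Since the normal form is 0, p ∈ I.

The remainder on division by a Gröbner basis is unique — it is the normal form.

a*b**2 - 45/16*b**2 lies in I (it reduces to 0).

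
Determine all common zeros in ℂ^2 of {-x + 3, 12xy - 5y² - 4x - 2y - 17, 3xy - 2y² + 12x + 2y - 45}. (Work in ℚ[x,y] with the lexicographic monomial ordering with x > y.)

Compute a lex Gröbner basis by Buchberger's algorithm.
f_1 = -x + 3, LT = x.
f_2 = 12xy - 4x - 5y² - 2y - 17, LT = xy.
f_3 = 3xy + 12x - 2y² + 2y - 45, LT = xy.

S(f_1,f_2): lcm = xy. S = ⅓x + 5/12y² - 17/6y + 17/12.
  leading term x: subtract (-⅓)·f_1 from ⅓x + 5/12y² - 17/6y + 17/12 → 5/12y² - 17/6y + 29/12
  leading term y²: no divisor's leading term divides it; move 5/12y² to the remainder.
  leading term y: no divisor's leading term divides it; move -17/6y to the remainder.
  leading term 1: no divisor's leading term divides it; move 29/12 to the remainder.
  remainder 5/12y² - 17/6y + 29/12 ≠ 0; add h_4 = 5/12y² - 17/6y + 29/12 to the basis.

S(f_1,f_3): lcm = xy. S = -4x + ⅔y² - 11/3y + 15.
  leading term x: subtract (4)·f_1 from -4x + ⅔y² - 11/3y + 15 → ⅔y² - 11/3y + 3
  leading term y²: subtract (8/5)·h_4 from ⅔y² - 11/3y + 3 → 13/15y - 13/15
  leading term y: no divisor's leading term divides it; move 13/15y to the remainder.
  leading term 1: no divisor's leading term divides it; move -13/15 to the remainder.
  remainder 13/15y - 13/15 ≠ 0; add h_5 = 13/15y - 13/15 to the basis.

The other S-polynomials (S(f_2,f_3), S(f_1,h_4), S(f_2,h_4), S(f_3,h_4), S(f_1,h_5), S(f_2,h_5), S(f_3,h_5), S(h_4,h_5)) all reduce to 0 modulo the current basis, so we have a Gröbner basis.
Inter-reduce: drop elements whose leading term is divisible by another's, tail-reduce, and make monic.
Reduced Gröbner basis: {x - 3, y - 1}.

Elimination: the polynomial y - 1 lies in the elimination ideal for y, so y ∈ {1}. For each such y, the remaining basis elements (now univariate) give the rest of the solution.
  y = 1: the earlier basis element becomes x - 3 = 0, giving x = 3 — point (3, 1).
Check: every point annihilates each of the original generators.

{(3, 1)}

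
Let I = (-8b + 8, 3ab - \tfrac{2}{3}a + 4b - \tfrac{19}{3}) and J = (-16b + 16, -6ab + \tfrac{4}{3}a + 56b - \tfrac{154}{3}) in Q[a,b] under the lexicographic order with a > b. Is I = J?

Yes, the ideals are equal.

Equality of ideals is decidable: compute both reduced Gröbner bases (unique for the ordering) and check whether they agree.
Buchberger on the first generating set:
f_1 = -8b + 8, LT = b.
f_2 = 3ab - \tfrac{2}{3}a + 4b - \tfrac{19}{3}, LT = ab.

S(f_1,f_2): lcm = ab. S = -\tfrac{7}{9}a - \tfrac{4}{3}b + \tfrac{19}{9}.
  leading term a: no divisor's leading term divides it; move -\tfrac{7}{9}a to the remainder.
  leading term b: subtract (\tfrac{1}{6})·f_1 from -\tfrac{4}{3}b + \tfrac{19}{9} → \tfrac{7}{9}
  leading term 1: no divisor's leading term divides it; move \tfrac{7}{9} to the remainder.
  remainder -\tfrac{7}{9}a + \tfrac{7}{9} ≠ 0; add g_3 = -\tfrac{7}{9}a + \tfrac{7}{9} to the basis.

The other S-polynomials (S(f_1,g_3), S(f_2,g_3)) all reduce to 0 modulo the current basis, so we have a Gröbner basis.
Inter-reduce: drop elements whose leading term is divisible by another's, tail-reduce, and make monic.
Reduced Gröbner basis: {a - 1, b - 1}.

Buchberger on the second generating set:
h_1 = -16b + 16, LT = b.
h_2 = -6ab + \tfrac{4}{3}a + 56b - \tfrac{154}{3}, LT = ab.

S(h_1,h_2): lcm = ab. S = -\tfrac{7}{9}a + \tfrac{28}{3}b - \tfrac{77}{9}.
  leading term a: no divisor's leading term divides it; move -\tfrac{7}{9}a to the remainder.
  leading term b: subtract (-\tfrac{7}{12})·h_1 from \tfrac{28}{3}b - \tfrac{77}{9} → \tfrac{7}{9}
  leading term 1: no divisor's leading term divides it; move \tfrac{7}{9} to the remainder.
  remainder -\tfrac{7}{9}a + \tfrac{7}{9} ≠ 0; add k_3 = -\tfrac{7}{9}a + \tfrac{7}{9} to the basis.

The other S-polynomials (S(h_1,k_3), S(h_2,k_3)) all reduce to 0 modulo the current basis, so we have a Gröbner basis.
Inter-reduce: drop elements whose leading term is divisible by another's, tail-reduce, and make monic.
Reduced Gröbner basis: {a - 1, b - 1}.

These coincide, so the ideals are equal.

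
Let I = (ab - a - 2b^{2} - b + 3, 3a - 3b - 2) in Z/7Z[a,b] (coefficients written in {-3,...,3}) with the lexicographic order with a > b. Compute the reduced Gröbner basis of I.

G = {a - b - 3, b^{2} - b}

f_1 = ab - a - 2b^{2} - b + 3, LT = ab.
f_2 = 3a - 3b - 2, LT = a.

S(f_1,f_2): lcm = ab. S = -a - b^{2} + 2b + 3.
  leading term a: subtract (2)·f_2 from -a - b^{2} + 2b + 3 → -b^{2} + b
  leading term b^{2}: no divisor's leading term divides it; move -b^{2} to the remainder.
  leading term b: no divisor's leading term divides it; move b to the remainder.
  remainder -b^{2} + b ≠ 0; add g_3 = -b^{2} + b to the basis.

The other S-polynomials (S(f_1,g_3), S(f_2,g_3)) all reduce to 0 modulo the current basis, so we have a Gröbner basis.
Inter-reduce: drop elements whose leading term is divisible by another's, tail-reduce, and make monic.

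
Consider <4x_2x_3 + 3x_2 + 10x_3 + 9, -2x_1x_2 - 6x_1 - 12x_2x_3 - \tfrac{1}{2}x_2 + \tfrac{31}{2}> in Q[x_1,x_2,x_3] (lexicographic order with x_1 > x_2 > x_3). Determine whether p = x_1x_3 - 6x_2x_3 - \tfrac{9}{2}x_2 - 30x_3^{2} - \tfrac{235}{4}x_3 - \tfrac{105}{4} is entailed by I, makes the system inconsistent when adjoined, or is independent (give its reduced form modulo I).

First compute the reduced Gröbner basis of I by Buchberger's algorithm.
f_1 = 4x_2x_3 + 3x_2 + 10x_3 + 9, LT = x_2x_3.
f_2 = -2x_1x_2 - 6x_1 - 12x_2x_3 - \tfrac{1}{2}x_2 + \tfrac{31}{2}, LT = x_1x_2.

S(f_1,f_2): lcm = x_1x_2x_3. S = \tfrac{3}{4}x_1x_2 - \tfrac{1}{2}x_1x_3 + \tfrac{9}{4}x_1 - 6x_2x_3^{2} - \tfrac{1}{4}x_2x_3 + \tfrac{31}{4}x_3.
  leading term x_1x_2: subtract (-\tfrac{3}{8})·f_2 from \tfrac{3}{4}x_1x_2 - \tfrac{1}{2}x_1x_3 + \tfrac{9}{4}x_1 - 6x_2x_3^{2} - \tfrac{1}{4}x_2x_3 + \tfrac{31}{4}x_3 → -\tfrac{1}{2}x_1x_3 - 6x_2x_3^{2} - \tfrac{19}{4}x_2x_3 - \tfrac{3}{16}x_2 + \tfrac{31}{4}x_3 + \tfrac{93}{16}
  leading term x_1x_3: no divisor's leading term divides it; move -\tfrac{1}{2}x_1x_3 to the remainder.
  leading term x_2x_3^{2}: subtract (-\tfrac{3}{2}x_3)·f_1 from -6x_2x_3^{2} - \tfrac{19}{4}x_2x_3 - \tfrac{3}{16}x_2 + \tfrac{31}{4}x_3 + \tfrac{93}{16} → -\tfrac{1}{4}x_2x_3 - \tfrac{3}{16}x_2 + 15x_3^{2} + \tfrac{85}{4}x_3 + \tfrac{93}{16}
  leading term x_2x_3: subtract (-\tfrac{1}{16})·f_1 from -\tfrac{1}{4}x_2x_3 - \tfrac{3}{16}x_2 + 15x_3^{2} + \tfrac{85}{4}x_3 + \tfrac{93}{16} → 15x_3^{2} + \tfrac{175}{8}x_3 + \tfrac{51}{8}
  leading term x_3^{2}: no divisor's leading term divides it; move 15x_3^{2} to the remainder.
  leading term x_3: no divisor's leading term divides it; move \tfrac{175}{8}x_3 to the remainder.
  leading term 1: no divisor's leading term divides it; move \tfrac{51}{8} to the remainder.
  remainder -\tfrac{1}{2}x_1x_3 + 15x_3^{2} + \tfrac{175}{8}x_3 + \tfrac{51}{8} ≠ 0; add h_3 = -\tfrac{1}{2}x_1x_3 + 15x_3^{2} + \tfrac{175}{8}x_3 + \tfrac{51}{8} to the basis.

The other S-polynomials (S(f_1,h_3), S(f_2,h_3)) all reduce to 0 modulo the current basis, so we have a Gröbner basis.
Inter-reduce: drop elements whose leading term is divisible by another's, tail-reduce, and make monic.
Reduced Gröbner basis: {x_1x_2 + 3x_1 - \tfrac{17}{4}x_2 - 15x_3 - \tfrac{85}{4}, x_1x_3 - 30x_3^{2} - \tfrac{175}{4}x_3 - \tfrac{51}{4}, x_2x_3 + \tfrac{3}{4}x_2 + \tfrac{5}{2}x_3 + \tfrac{9}{4}}.
Label its elements g_1 = x_1x_2 + 3x_1 - \tfrac{17}{4}x_2 - 15x_3 - \tfrac{85}{4}, g_2 = x_1x_3 - 30x_3^{2} - \tfrac{175}{4}x_3 - \tfrac{51}{4}, g_3 = x_2x_3 + \tfrac{3}{4}x_2 + \tfrac{5}{2}x_3 + \tfrac{9}{4}.

Reduce p = x_1x_3 - 6x_2x_3 - \tfrac{9}{2}x_2 - 30x_3^{2} - \tfrac{235}{4}x_3 - \tfrac{105}{4} modulo G:
  leading term x_1x_3: subtract (1)·g_2 from x_1x_3 - 6x_2x_3 - \tfrac{9}{2}x_2 - 30x_3^{2} - \tfrac{235}{4}x_3 - \tfrac{105}{4} → -6x_2x_3 - \tfrac{9}{2}x_2 - 15x_3 - \tfrac{27}{2}
  leading term x_2x_3: subtract (-6)·g_3 from -6x_2x_3 - \tfrac{9}{2}x_2 - 15x_3 - \tfrac{27}{2} → 0
  normal form = 0.
Since the normal form is 0, p ∈ I.

x_1x_3 - 6x_2x_3 - \tfrac{9}{2}x_2 - 30x_3^{2} - \tfrac{235}{4}x_3 - \tfrac{105}{4} lies in I (it reduces to 0).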